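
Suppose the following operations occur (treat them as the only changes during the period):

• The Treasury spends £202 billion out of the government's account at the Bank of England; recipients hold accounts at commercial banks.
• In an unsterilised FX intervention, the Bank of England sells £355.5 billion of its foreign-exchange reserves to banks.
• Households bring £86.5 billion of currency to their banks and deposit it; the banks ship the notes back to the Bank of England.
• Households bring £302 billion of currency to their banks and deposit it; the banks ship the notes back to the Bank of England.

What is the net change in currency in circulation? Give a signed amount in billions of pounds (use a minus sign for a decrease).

Bank of England balance sheet:
  Assets:      Foreign assets −£355.5B
  Liabilities: Bank reserves +£235B, Currency in circulation −£388.5B, Government deposits −£202B
Commercial banking system:
  Assets:      Reserves at CB +£235B, Foreign assets +£355.5B
  Liabilities: Checkable deposits +£590.5B
So the change in currency in circulation is -£388.5 billion.

-£388.5 billion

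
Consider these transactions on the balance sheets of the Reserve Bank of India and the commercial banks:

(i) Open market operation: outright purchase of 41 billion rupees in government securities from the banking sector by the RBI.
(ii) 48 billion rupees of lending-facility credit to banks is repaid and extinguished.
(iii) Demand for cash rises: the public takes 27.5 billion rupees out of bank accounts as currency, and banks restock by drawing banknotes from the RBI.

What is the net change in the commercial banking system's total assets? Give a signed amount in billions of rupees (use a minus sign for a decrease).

-75.5 billion

OMO purchase (from banks) 41 billion rupees: just an asset swap on bank balance sheets → 0.
Discount-window repayment 48 billion rupees: bank balance sheets shrink → −48B.
Currency withdrawal 27.5 billion rupees: bank balance sheets shrink → −27.5B.
Net: 0 − 48 − 27.5 = -75.5 billion.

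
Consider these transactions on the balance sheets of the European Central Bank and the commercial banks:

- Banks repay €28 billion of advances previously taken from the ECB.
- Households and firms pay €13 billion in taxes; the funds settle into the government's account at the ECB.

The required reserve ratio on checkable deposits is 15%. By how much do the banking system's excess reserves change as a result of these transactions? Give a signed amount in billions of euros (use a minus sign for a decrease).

Discount-window repayment €28 billion: reserves −€28B, deposits 0.
Government account inflow €13 billion: reserves −€13B, deposits −€13B.
Totals: Δreserves = −€41B, Δdeposits = −€13B.
Δrequired reserves = 15% × −€13B = −€1.95B.
Δexcess reserves = Δreserves − Δrequired = −€41B − (−€1.95B) = -€39.05 billion.

-€39.05 billion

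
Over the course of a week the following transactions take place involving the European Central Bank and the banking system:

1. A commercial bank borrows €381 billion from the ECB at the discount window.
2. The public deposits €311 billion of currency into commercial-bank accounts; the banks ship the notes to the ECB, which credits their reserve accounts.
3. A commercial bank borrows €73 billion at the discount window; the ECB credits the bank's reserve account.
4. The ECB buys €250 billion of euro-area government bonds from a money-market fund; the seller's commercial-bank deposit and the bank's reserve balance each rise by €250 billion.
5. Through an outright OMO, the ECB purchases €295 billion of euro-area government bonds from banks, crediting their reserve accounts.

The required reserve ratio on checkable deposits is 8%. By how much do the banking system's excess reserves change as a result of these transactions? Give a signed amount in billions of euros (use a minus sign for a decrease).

Discount-window loan €381 billion: reserves +€381B, deposits 0.
Currency deposit €311 billion: reserves +€311B, deposits +€311B.
Discount-window loan €73 billion: reserves +€73B, deposits 0.
Asset purchase (from non-banks) €250 billion: reserves +€250B, deposits +€250B.
OMO purchase (from banks) €295 billion: reserves +€295B, deposits 0.
Totals: Δreserves = +€1310B, Δdeposits = +€561B.
Δrequired reserves = 8% × +€561B = +€44.88B.
Δexcess reserves = Δreserves − Δrequired = +€1310B − (+€44.88B) = +€1265.12 billion.

+€1265.12 billion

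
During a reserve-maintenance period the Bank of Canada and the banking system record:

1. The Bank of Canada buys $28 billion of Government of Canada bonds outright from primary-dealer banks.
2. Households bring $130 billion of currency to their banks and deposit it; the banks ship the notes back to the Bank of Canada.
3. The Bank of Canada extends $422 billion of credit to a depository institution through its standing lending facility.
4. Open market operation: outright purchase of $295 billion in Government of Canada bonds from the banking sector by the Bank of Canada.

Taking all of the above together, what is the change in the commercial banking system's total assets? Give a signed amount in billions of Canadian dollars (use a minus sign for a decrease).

+$552 billion

Bank of Canada balance sheet:
  Assets:      Securities +$323B, Loans to banks +$422B
  Liabilities: Bank reserves +$875B, Currency in circulation −$130B
Commercial banking system:
  Assets:      Reserves at CB +$875B, Securities −$323B
  Liabilities: Checkable deposits +$130B, Borrowings from CB +$422B
Change in total bank assets = +$552 billion.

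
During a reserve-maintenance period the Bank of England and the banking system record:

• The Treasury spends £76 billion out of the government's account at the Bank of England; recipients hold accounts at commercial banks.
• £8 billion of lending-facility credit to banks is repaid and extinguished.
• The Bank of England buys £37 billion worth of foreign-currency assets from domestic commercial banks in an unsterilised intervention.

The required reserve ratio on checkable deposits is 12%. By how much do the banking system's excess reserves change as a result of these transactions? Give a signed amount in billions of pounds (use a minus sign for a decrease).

+£95.88 billion

Government spending £76 billion: reserves +£76B, deposits +£76B.
Discount-window repayment £8 billion: reserves −£8B, deposits 0.
FX purchase £37 billion: reserves +£37B, deposits 0.
Totals: Δreserves = +£105B, Δdeposits = +£76B.
Δrequired reserves = 12% × +£76B = +£9.12B.
Δexcess reserves = Δreserves − Δrequired = +£105B − (+£9.12B) = +£95.88 billion.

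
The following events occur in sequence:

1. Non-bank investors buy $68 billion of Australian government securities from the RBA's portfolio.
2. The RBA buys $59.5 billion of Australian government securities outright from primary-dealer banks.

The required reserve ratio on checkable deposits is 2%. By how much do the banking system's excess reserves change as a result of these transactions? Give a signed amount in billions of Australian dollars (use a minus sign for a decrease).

-$7.14 billion

Asset sale (to non-banks) $68 billion: reserves −$68B, deposits −$68B.
OMO purchase (from banks) $59.5 billion: reserves +$59.5B, deposits 0.
Totals: Δreserves = −$8.5B, Δdeposits = −$68B.
Δrequired reserves = 2% × −$68B = −$1.36B.
Δexcess reserves = Δreserves − Δrequired = −$8.5B − (−$1.36B) = -$7.14 billion.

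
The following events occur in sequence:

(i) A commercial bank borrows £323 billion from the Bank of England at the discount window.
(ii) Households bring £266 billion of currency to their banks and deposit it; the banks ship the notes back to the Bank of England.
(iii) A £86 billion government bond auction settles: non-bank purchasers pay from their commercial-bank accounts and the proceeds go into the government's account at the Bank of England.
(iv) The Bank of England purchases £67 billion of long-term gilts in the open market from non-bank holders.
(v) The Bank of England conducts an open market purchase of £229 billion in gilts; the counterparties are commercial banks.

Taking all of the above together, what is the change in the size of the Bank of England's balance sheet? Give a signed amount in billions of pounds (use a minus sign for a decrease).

+£619 billion

Discount-window loan £323 billion: a Bank of England asset is acquired → +£323B.
Currency deposit £266 billion: only the composition of liabilities changes → 0.
Government account inflow £86 billion: only the composition of liabilities changes → 0.
Asset purchase (from non-banks) £67 billion: a Bank of England asset is acquired → +£67B.
OMO purchase (from banks) £229 billion: a Bank of England asset is acquired → +£229B.
Net: 323 + 0 + 0 + 67 + 229 = +£619 billion.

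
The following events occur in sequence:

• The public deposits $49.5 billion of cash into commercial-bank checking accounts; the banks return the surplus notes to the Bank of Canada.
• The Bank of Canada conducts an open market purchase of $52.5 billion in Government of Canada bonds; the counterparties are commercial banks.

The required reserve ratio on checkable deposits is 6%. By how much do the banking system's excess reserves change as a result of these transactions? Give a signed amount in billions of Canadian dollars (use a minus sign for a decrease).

+$99.03 billion

Currency deposit $49.5 billion: reserves +$49.5B, deposits +$49.5B.
OMO purchase (from banks) $52.5 billion: reserves +$52.5B, deposits 0.
Totals: Δreserves = +$102B, Δdeposits = +$49.5B.
Δrequired reserves = 6% × +$49.5B = +$2.97B.
Δexcess reserves = Δreserves − Δrequired = +$102B − (+$2.97B) = +$99.03 billion.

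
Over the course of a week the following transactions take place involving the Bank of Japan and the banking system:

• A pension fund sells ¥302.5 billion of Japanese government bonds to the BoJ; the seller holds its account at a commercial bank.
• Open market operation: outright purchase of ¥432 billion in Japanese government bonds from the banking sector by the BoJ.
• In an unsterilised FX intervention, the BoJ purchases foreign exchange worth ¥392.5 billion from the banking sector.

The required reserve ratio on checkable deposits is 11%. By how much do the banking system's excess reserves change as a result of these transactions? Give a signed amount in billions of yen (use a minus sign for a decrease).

+¥1093.725 billion

Asset purchase (from non-banks) ¥302.5 billion: reserves +¥302.5B, deposits +¥302.5B.
OMO purchase (from banks) ¥432 billion: reserves +¥432B, deposits 0.
FX purchase ¥392.5 billion: reserves +¥392.5B, deposits 0.
Totals: Δreserves = +¥1127B, Δdeposits = +¥302.5B.
Δrequired reserves = 11% × +¥302.5B = +¥33.275B.
Δexcess reserves = Δreserves − Δrequired = +¥1127B − (+¥33.275B) = +¥1093.725 billion.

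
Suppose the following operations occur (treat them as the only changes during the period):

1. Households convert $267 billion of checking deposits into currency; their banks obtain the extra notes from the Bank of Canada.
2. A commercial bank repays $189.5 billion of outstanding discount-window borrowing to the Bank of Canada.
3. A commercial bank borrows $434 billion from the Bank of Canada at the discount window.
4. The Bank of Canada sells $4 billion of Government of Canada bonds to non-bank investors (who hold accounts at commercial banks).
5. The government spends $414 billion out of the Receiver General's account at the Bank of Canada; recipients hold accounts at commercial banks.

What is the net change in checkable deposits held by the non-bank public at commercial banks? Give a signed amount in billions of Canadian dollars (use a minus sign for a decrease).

Currency withdrawal $267 billion: non-bank counterparties' bank balances fall → −$267B.
Discount-window repayment $189.5 billion: the counterparty is a bank, so public deposits are unchanged → 0.
Discount-window loan $434 billion: the counterparty is a bank, so public deposits are unchanged → 0.
Asset sale (to non-banks) $4 billion: non-bank counterparties' bank balances fall → −$4B.
Government spending $414 billion: non-bank counterparties' bank balances rise → +$414B.
Net: −267 + 0 + 0 − 4 + 414 = +$143 billion.

+$143 billion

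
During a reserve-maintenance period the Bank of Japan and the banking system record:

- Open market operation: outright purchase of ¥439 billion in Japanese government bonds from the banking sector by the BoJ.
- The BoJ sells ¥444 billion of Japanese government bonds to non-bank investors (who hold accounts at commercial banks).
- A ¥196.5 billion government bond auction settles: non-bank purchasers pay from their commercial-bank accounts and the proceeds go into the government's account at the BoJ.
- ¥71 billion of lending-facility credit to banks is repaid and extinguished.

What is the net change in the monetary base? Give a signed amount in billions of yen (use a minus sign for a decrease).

BoJ balance sheet:
  Assets:      Securities −¥5B, Loans to banks −¥71B
  Liabilities: Bank reserves −¥272.5B, Government deposits +¥196.5B
Monetary base = currency + reserves: 0 + (−¥272.5B) = -¥272.5 billion.

-¥272.5 billion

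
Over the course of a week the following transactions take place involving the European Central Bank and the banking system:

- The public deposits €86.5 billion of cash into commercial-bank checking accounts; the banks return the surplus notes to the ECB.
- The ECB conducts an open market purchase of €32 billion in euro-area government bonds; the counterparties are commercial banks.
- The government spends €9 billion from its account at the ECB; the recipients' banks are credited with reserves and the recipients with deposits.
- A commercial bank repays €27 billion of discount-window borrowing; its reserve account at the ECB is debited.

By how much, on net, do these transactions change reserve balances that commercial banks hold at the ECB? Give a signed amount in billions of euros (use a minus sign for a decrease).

Currency deposit €86.5 billion: returned notes are swapped for reserve credit → +€86.5B.
OMO purchase (from banks) €32 billion: the ECB pays by crediting reserve accounts → +€32B.
Government spending €9 billion: government payments flow into bank reserve accounts → +€9B.
Discount-window repayment €27 billion: repayment is debited from reserves → −€27B.
Net: 86.5 + 32 + 9 − 27 = +€100.5 billion.

+€100.5 billion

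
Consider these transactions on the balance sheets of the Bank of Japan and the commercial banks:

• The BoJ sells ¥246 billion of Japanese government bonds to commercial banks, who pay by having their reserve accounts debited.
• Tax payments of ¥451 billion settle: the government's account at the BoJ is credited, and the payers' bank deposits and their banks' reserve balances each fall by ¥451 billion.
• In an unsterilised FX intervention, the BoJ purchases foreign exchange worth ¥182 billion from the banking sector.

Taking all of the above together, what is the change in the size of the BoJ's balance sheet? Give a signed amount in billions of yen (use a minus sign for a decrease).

OMO sale (to banks) ¥246 billion: a BoJ asset is shed → −¥246B.
Government account inflow ¥451 billion: only the composition of liabilities changes → 0.
FX purchase ¥182 billion: a BoJ asset is acquired → +¥182B.
Net: −246 + 0 + 182 = -¥64 billion.

-¥64 billion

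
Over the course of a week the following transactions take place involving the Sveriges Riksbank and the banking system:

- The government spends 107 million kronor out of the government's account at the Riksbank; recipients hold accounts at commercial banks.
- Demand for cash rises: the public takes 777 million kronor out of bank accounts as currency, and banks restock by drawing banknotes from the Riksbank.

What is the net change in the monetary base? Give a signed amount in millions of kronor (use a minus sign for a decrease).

+107 million

Riksbank balance sheet:
  Assets:      no change
  Liabilities: Bank reserves −670M, Currency in circulation +777M, Government deposits −107M
Monetary base = currency + reserves: +777M + (−670M) = +107 million.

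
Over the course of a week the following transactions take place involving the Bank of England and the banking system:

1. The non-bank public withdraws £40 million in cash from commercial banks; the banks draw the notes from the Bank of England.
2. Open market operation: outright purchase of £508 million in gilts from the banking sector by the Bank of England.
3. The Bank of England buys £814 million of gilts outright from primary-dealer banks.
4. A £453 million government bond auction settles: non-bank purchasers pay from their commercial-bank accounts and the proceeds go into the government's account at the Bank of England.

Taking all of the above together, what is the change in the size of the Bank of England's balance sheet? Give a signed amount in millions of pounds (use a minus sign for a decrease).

+£1322 million

Currency withdrawal £40 million: only the composition of liabilities changes → 0.
OMO purchase (from banks) £508 million: a Bank of England asset is acquired → +£508M.
OMO purchase (from banks) £814 million: a Bank of England asset is acquired → +£814M.
Government account inflow £453 million: only the composition of liabilities changes → 0.
Net: 0 + 508 + 814 + 0 = +£1322 million.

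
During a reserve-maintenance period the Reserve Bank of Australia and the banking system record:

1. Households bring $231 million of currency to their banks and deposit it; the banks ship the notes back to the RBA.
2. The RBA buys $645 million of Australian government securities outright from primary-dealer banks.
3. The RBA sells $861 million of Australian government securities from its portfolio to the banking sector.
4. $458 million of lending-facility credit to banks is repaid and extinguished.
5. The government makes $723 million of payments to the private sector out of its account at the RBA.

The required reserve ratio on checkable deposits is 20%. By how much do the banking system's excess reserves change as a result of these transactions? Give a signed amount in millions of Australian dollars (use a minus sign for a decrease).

+$89.2 million

Currency deposit $231 million: reserves +$231M, deposits +$231M.
OMO purchase (from banks) $645 million: reserves +$645M, deposits 0.
OMO sale (to banks) $861 million: reserves −$861M, deposits 0.
Discount-window repayment $458 million: reserves −$458M, deposits 0.
Government spending $723 million: reserves +$723M, deposits +$723M.
Totals: Δreserves = +$280M, Δdeposits = +$954M.
Δrequired reserves = 20% × +$954M = +$190.8M.
Δexcess reserves = Δreserves − Δrequired = +$280M − (+$190.8M) = +$89.2 million.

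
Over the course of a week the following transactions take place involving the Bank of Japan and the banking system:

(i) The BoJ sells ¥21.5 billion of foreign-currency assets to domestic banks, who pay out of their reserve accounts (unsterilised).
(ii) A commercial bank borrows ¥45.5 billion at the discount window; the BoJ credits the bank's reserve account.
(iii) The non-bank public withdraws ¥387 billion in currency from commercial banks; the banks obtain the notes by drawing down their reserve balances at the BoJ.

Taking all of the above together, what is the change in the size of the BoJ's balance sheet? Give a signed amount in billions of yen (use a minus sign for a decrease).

BoJ balance sheet:
  Assets:      Loans to banks +¥45.5B, Foreign assets −¥21.5B
  Liabilities: Bank reserves −¥363B, Currency in circulation +¥387B
Commercial banking system:
  Assets:      Reserves at CB −¥363B, Foreign assets +¥21.5B
  Liabilities: Checkable deposits −¥387B, Borrowings from CB +¥45.5B
Change in total BoJ assets = +¥24 billion.

+¥24 billion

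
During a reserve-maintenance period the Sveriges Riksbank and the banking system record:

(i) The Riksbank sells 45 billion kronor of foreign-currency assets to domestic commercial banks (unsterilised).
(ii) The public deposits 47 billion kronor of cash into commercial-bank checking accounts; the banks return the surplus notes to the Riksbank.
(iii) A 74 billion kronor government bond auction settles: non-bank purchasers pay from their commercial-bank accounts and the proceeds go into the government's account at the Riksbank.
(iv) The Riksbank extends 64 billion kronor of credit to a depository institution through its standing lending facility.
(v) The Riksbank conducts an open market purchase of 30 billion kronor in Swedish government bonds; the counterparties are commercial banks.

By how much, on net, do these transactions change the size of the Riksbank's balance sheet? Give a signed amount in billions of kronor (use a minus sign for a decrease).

Riksbank balance sheet:
  Assets:      Securities +30B, Loans to banks +64B, Foreign assets −45B
  Liabilities: Bank reserves +22B, Currency in circulation −47B, Government deposits +74B
Change in total Riksbank assets = +49 billion.

+49 billion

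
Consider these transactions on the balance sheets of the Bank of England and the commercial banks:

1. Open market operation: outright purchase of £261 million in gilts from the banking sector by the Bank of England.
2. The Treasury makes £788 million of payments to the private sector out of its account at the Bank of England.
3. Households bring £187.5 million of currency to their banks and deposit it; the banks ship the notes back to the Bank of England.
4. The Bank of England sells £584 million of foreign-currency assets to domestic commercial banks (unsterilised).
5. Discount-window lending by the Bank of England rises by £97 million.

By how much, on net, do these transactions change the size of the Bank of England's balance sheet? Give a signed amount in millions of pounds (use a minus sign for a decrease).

OMO purchase (from banks) £261 million: a Bank of England asset is acquired → +£261M.
Government spending £788 million: only the composition of liabilities changes → 0.
Currency deposit £187.5 million: only the composition of liabilities changes → 0.
FX sale £584 million: a Bank of England asset is shed → −£584M.
Discount-window loan £97 million: a Bank of England asset is acquired → +£97M.
Net: 261 + 0 + 0 − 584 + 97 = -£226 million.

-£226 million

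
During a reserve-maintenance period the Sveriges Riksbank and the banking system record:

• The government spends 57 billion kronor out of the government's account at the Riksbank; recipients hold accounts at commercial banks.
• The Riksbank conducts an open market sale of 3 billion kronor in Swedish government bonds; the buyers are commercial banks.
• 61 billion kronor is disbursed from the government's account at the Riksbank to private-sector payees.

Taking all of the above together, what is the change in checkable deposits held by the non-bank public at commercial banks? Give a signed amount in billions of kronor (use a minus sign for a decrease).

Government spending 57 billion kronor: non-bank counterparties' bank balances rise → +57B.
OMO sale (to banks) 3 billion kronor: the counterparty is a bank, so public deposits are unchanged → 0.
Government spending 61 billion kronor: non-bank counterparties' bank balances rise → +61B.
Net: 57 + 0 + 61 = +118 billion.

+118 billion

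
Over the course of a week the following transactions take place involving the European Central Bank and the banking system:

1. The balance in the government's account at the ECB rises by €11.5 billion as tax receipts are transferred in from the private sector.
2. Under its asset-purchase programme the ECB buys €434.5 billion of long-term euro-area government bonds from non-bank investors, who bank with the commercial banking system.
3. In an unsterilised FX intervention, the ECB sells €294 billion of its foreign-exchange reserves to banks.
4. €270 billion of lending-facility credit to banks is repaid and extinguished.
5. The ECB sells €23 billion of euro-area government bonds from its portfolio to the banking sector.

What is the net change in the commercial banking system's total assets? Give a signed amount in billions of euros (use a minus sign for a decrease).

+€153 billion

ECB balance sheet:
  Assets:      Securities +€411.5B, Loans to banks −€270B, Foreign assets −€294B
  Liabilities: Bank reserves −€164B, Government deposits +€11.5B
Commercial banking system:
  Assets:      Reserves at CB −€164B, Securities +€23B, Foreign assets +€294B
  Liabilities: Checkable deposits +€423B, Borrowings from CB −€270B
Change in total bank assets = +€153 billion.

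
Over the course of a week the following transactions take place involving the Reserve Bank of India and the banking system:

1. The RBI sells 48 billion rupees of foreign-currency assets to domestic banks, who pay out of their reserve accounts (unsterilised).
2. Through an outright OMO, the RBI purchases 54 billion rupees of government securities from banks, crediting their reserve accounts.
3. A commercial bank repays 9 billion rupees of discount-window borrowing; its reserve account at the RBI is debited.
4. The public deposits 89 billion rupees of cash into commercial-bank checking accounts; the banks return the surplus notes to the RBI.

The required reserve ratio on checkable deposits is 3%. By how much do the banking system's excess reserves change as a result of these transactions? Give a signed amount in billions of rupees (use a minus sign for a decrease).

+83.33 billion

FX sale 48 billion rupees: reserves −48B, deposits 0.
OMO purchase (from banks) 54 billion rupees: reserves +54B, deposits 0.
Discount-window repayment 9 billion rupees: reserves −9B, deposits 0.
Currency deposit 89 billion rupees: reserves +89B, deposits +89B.
Totals: Δreserves = +86B, Δdeposits = +89B.
Δrequired reserves = 3% × +89B = +2.67B.
Δexcess reserves = Δreserves − Δrequired = +86B − (+2.67B) = +83.33 billion.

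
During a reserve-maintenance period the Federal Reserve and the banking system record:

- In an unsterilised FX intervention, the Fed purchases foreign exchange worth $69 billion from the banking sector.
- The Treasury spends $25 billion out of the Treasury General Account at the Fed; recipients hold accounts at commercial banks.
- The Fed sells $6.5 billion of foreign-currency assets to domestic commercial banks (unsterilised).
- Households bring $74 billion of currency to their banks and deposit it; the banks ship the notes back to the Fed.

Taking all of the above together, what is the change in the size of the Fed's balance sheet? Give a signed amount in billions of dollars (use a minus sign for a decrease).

+$62.5 billion

FX purchase $69 billion: a Fed asset is acquired → +$69B.
Government spending $25 billion: only the composition of liabilities changes → 0.
FX sale $6.5 billion: a Fed asset is shed → −$6.5B.
Currency deposit $74 billion: only the composition of liabilities changes → 0.
Net: 69 + 0 − 6.5 + 0 = +$62.5 billion.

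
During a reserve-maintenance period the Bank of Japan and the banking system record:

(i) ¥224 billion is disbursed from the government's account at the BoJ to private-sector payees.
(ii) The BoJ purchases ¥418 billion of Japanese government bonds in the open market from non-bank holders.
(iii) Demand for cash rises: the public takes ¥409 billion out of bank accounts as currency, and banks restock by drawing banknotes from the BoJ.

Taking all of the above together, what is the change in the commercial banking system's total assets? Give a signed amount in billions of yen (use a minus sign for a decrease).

BoJ balance sheet:
  Assets:      Securities +¥418B
  Liabilities: Bank reserves +¥233B, Currency in circulation +¥409B, Government deposits −¥224B
Commercial banking system:
  Assets:      Reserves at CB +¥233B
  Liabilities: Checkable deposits +¥233B
Change in total bank assets = +¥233 billion.

+¥233 billion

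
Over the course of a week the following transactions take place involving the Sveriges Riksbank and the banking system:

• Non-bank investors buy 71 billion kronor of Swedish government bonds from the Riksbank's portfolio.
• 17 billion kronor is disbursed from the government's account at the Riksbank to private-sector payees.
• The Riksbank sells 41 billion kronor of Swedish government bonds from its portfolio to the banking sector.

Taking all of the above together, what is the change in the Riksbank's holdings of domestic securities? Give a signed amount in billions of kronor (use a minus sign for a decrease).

Asset sale (to non-banks) 71 billion kronor: securities removed from the Riksbank's portfolio → −71B.
Government spending 17 billion kronor: the Riksbank's securities portfolio is untouched → 0.
OMO sale (to banks) 41 billion kronor: securities removed from the Riksbank's portfolio → −41B.
Net: −71 + 0 − 41 = -112 billion.

-112 billion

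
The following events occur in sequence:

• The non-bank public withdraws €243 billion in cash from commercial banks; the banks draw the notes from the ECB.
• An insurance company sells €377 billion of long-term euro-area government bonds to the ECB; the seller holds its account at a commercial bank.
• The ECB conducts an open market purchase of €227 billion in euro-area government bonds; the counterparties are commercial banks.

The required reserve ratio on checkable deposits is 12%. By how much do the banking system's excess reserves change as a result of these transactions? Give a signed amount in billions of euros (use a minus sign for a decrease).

Currency withdrawal €243 billion: reserves −€243B, deposits −€243B.
Asset purchase (from non-banks) €377 billion: reserves +€377B, deposits +€377B.
OMO purchase (from banks) €227 billion: reserves +€227B, deposits 0.
Totals: Δreserves = +€361B, Δdeposits = +€134B.
Δrequired reserves = 12% × +€134B = +€16.08B.
Δexcess reserves = Δreserves − Δrequired = +€361B − (+€16.08B) = +€344.92 billion.

+€344.92 billion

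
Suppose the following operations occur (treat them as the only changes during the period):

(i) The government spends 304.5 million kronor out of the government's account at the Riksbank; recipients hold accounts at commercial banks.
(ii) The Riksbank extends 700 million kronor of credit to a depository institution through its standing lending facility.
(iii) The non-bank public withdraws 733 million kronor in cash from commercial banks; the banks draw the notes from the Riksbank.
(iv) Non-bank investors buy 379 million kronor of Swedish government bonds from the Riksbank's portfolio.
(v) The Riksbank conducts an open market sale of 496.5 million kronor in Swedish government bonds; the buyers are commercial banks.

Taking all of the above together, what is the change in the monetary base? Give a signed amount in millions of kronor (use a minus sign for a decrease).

+129 million

Riksbank balance sheet:
  Assets:      Securities −875.5M, Loans to banks +700M
  Liabilities: Bank reserves −604M, Currency in circulation +733M, Government deposits −304.5M
Commercial banking system:
  Assets:      Reserves at CB −604M, Securities +496.5M
  Liabilities: Checkable deposits −807.5M, Borrowings from CB +700M
Monetary base = currency + reserves: +733M + (−604M) = +129 million.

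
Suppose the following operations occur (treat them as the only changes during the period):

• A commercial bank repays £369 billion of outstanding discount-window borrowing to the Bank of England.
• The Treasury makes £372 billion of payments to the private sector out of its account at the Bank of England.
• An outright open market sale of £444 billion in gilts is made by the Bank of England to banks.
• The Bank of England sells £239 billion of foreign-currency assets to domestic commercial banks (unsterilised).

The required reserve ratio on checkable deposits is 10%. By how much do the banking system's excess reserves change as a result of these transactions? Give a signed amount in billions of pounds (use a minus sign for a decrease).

-£717.2 billion

Discount-window repayment £369 billion: reserves −£369B, deposits 0.
Government spending £372 billion: reserves +£372B, deposits +£372B.
OMO sale (to banks) £444 billion: reserves −£444B, deposits 0.
FX sale £239 billion: reserves −£239B, deposits 0.
Totals: Δreserves = −£680B, Δdeposits = +£372B.
Δrequired reserves = 10% × +£372B = +£37.2B.
Δexcess reserves = Δreserves − Δrequired = −£680B − (+£37.2B) = -£717.2 billion.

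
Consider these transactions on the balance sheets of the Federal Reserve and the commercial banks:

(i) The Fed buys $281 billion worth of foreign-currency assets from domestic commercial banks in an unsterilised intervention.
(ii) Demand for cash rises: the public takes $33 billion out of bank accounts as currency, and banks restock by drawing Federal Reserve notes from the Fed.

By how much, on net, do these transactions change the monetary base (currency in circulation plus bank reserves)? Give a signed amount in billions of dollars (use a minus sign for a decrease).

Fed balance sheet:
  Assets:      Foreign assets +$281B
  Liabilities: Bank reserves +$248B, Currency in circulation +$33B
Monetary base = currency + reserves: +$33B + (+$248B) = +$281 billion.

+$281 billion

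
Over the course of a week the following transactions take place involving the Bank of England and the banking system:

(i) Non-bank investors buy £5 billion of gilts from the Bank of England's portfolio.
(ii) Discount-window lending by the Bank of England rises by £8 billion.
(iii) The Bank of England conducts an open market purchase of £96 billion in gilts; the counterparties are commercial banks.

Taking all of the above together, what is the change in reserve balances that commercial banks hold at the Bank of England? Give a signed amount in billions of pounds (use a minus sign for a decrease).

Bank of England balance sheet:
  Assets:      Securities +£91B, Loans to banks +£8B
  Liabilities: Bank reserves +£99B
Commercial banking system:
  Assets:      Reserves at CB +£99B, Securities −£96B
  Liabilities: Checkable deposits −£5B, Borrowings from CB +£8B
So the change in reserve balances that commercial banks hold at the Bank of England is +£99 billion.

+£99 billion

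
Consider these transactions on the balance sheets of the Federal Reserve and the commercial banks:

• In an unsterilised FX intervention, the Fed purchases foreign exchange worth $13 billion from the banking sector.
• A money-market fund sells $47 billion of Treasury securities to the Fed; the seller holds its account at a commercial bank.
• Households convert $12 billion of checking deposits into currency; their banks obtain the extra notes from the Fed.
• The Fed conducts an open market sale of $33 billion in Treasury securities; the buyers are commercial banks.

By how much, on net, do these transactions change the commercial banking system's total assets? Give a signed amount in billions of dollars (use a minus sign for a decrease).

Fed balance sheet:
  Assets:      Securities +$14B, Foreign assets +$13B
  Liabilities: Bank reserves +$15B, Currency in circulation +$12B
Commercial banking system:
  Assets:      Reserves at CB +$15B, Securities +$33B, Foreign assets −$13B
  Liabilities: Checkable deposits +$35B
Change in total bank assets = +$35 billion.

+$35 billion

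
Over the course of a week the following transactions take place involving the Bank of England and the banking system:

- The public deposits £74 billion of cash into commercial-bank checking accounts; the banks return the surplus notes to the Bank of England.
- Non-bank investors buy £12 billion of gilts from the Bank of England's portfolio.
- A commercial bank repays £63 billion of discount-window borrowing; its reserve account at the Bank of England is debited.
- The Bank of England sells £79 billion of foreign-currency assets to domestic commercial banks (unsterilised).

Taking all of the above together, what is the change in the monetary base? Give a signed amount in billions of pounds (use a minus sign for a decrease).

-£154 billion

Bank of England balance sheet:
  Assets:      Securities −£12B, Loans to banks −£63B, Foreign assets −£79B
  Liabilities: Bank reserves −£80B, Currency in circulation −£74B
Commercial banking system:
  Assets:      Reserves at CB −£80B, Foreign assets +£79B
  Liabilities: Checkable deposits +£62B, Borrowings from CB −£63B
Monetary base = currency + reserves: −£74B + (−£80B) = -£154 billion.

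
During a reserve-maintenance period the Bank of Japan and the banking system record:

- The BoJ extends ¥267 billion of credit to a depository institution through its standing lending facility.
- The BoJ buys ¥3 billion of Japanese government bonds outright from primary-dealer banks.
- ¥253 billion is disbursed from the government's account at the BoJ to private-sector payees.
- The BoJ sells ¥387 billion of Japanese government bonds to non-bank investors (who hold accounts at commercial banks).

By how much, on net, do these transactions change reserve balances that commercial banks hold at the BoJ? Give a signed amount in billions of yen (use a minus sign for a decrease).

+¥136 billion

BoJ balance sheet:
  Assets:      Securities −¥384B, Loans to banks +¥267B
  Liabilities: Bank reserves +¥136B, Government deposits −¥253B
So the change in reserve balances that commercial banks hold at the BoJ is +¥136 billion.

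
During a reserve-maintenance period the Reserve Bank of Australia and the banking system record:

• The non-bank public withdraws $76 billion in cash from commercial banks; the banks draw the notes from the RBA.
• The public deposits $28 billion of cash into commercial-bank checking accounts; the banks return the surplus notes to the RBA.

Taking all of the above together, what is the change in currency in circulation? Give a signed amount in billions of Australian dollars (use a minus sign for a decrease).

+$48 billion

Currency withdrawal $76 billion: notes leave the central bank → +$76B.
Currency deposit $28 billion: notes return to the central bank → −$28B.
Net: 76 − 28 = +$48 billion.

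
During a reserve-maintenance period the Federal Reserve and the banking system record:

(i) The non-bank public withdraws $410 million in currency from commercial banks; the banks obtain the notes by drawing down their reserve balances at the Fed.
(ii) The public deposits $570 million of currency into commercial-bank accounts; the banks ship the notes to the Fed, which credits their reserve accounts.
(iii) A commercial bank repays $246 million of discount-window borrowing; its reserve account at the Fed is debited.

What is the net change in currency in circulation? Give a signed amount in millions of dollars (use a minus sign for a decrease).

-$160 million

Currency withdrawal $410 million: notes leave the central bank → +$410M.
Currency deposit $570 million: notes return to the central bank → −$570M.
Discount-window repayment $246 million: no currency enters or leaves circulation → 0.
Net: 410 − 570 + 0 = -$160 million.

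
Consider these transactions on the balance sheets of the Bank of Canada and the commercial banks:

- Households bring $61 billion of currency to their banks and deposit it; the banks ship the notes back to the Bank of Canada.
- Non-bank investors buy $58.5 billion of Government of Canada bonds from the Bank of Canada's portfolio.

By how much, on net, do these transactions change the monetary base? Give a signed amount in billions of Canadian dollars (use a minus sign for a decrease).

-$58.5 billion

Bank of Canada balance sheet:
  Assets:      Securities −$58.5B
  Liabilities: Bank reserves +$2.5B, Currency in circulation −$61B
Monetary base = currency + reserves: −$61B + (+$2.5B) = -$58.5 billion.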